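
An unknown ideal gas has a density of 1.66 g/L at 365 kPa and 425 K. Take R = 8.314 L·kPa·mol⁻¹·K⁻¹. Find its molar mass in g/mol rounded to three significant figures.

M ≈ 16.1 g/mol

ρ = PM/(RT) ⇒ M = ρRT/P = (1.66 × 8.314 × 425.0) / 365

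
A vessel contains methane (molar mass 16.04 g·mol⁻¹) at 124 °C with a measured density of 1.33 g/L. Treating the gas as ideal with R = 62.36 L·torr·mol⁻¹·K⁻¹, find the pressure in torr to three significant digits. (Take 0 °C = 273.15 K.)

ρ = PM/(RT) ⇒ P = ρRT/M = (1.33 × 62.36 × 397.1) / 16.04

P ≈ 2.05e+03 torr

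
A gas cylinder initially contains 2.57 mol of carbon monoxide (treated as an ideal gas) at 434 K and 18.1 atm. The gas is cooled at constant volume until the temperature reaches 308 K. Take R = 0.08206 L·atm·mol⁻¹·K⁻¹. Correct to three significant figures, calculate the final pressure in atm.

P₂ ≈ 12.8 atm

From PV = nRT: V₁ = nRT₁/P₁ = 5.057 L.
Isochoric, so P/T is constant: V₂ = V₁; P₂ = P₁·(T₂/T₁) = 12.85 atm.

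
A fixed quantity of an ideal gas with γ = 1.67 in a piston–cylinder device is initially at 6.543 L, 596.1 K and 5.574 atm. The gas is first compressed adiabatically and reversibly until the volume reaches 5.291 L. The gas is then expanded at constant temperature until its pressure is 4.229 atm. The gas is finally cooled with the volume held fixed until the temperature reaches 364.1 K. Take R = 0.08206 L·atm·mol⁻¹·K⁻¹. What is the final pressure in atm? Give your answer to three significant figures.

P₄ ≈ 2.24 atm

Reversible adiabatic, γ = 1.67: T₂ = T₁·(V₁/V₂)^(γ−1) = 687.3 K; P₂ = P₁·(V₁/V₂)^γ = 7.947 atm.
T constant ⇒ Boyle's law P V = const: T₃ = T₂; V₃ = V₂·(P₂/P₃) = 9.943 L.
V constant ⇒ P ∝ T: V₄ = V₃; P₄ = P₃·(T₄/T₃) = 2.240 atm.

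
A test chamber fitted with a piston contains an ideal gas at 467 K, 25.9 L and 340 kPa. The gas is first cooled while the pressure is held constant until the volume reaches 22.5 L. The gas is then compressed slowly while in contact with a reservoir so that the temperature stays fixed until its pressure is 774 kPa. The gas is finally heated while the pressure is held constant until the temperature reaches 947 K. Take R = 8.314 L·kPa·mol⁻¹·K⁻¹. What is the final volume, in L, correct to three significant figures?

V₄ ≈ 23.1 L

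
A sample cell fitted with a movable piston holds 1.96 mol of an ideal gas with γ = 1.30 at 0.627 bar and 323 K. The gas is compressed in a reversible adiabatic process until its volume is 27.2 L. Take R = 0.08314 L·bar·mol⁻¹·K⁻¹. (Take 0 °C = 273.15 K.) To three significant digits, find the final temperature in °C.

From PV = nRT: V₁ = nRT₁/P₁ = 83.95 L.
Adiabatic (γ = 1.30), T V^(γ−1) and P V^γ constant: T₂ = T₁·(V₁/V₂)^(γ−1) = 452.9 K; P₂ = P₁·(V₁/V₂)^γ = 2.713 bar.

T₂ ≈ 180 °C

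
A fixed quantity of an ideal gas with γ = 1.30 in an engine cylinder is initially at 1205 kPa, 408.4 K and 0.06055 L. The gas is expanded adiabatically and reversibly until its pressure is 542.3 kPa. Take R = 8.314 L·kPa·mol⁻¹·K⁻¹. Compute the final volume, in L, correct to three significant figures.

Adiabatic (γ = 1.30), T V^(γ−1) and P V^γ constant: T₂ = T₁·(P₂/P₁)^((γ−1)/γ) = 339.7 K; V₂ = V₁·(P₁/P₂)^(1/γ) = 0.1119 L.

V₂ ≈ 0.112 L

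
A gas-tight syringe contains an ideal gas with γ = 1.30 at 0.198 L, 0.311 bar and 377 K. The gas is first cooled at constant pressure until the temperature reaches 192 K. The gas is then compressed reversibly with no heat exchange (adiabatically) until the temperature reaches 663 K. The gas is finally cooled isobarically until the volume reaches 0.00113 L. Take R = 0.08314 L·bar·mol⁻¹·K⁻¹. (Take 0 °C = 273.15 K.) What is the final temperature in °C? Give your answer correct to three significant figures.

T₄ ≈ 189 °C

Isobaric, so V/T is constant: P₂ = P₁; V₂ = V₁·(T₂/T₁) = 0.1008 L.
Adiabatic (γ = 1.30), T V^(γ−1) and P V^γ constant: P₃ = P₂·(T₃/T₂)^(γ/(γ−1)) = 66.84 bar; V₃ = V₂·(T₂/T₃)^(1/(γ−1)) = 0.001620 L.
P constant ⇒ V ∝ T: P₄ = P₃; T₄ = T₃·(V₄/V₃) = 462.4 K.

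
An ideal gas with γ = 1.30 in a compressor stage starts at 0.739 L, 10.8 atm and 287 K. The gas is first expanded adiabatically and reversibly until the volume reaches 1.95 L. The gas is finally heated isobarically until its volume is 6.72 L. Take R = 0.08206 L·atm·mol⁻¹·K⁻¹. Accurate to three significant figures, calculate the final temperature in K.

Reversible adiabatic, γ = 1.30: T₂ = T₁·(V₁/V₂)^(γ−1) = 214.5 K; P₂ = P₁·(V₁/V₂)^γ = 3.059 atm.
P constant ⇒ V ∝ T: P₃ = P₂; T₃ = T₂·(V₃/V₂) = 739.3 K.

T₃ ≈ 739 K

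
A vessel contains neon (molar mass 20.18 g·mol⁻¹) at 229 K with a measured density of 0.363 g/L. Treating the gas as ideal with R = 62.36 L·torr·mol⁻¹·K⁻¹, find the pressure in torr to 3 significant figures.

P ≈ 257 torr

ρ = PM/(RT) ⇒ P = ρRT/M = (0.363 × 62.36 × 229.0) / 20.18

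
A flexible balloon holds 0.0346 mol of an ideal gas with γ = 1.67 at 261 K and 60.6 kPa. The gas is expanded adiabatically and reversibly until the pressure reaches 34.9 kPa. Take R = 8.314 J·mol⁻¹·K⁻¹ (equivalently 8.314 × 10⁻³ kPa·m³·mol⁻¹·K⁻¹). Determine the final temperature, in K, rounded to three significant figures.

From PV = nRT: V₁ = nRT₁/P₁ = 0.001239 m³.
Reversible adiabatic, γ = 1.67: T₂ = T₁·(P₂/P₁)^((γ−1)/γ) = 209.2 K; V₂ = V₁·(P₁/P₂)^(1/γ) = 0.001724 m³.

T₂ ≈ 209 K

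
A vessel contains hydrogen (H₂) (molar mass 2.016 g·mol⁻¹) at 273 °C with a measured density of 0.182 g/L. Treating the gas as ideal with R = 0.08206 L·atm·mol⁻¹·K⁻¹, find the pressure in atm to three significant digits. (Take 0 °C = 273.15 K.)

P ≈ 4.05 atm

ρ = PM/(RT) ⇒ P = ρRT/M = (0.182 × 0.08206 × 546.1) / 2.016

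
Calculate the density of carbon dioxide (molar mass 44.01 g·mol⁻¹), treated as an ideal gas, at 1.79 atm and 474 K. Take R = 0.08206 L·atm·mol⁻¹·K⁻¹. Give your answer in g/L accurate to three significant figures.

ρ ≈ 2.03 g/L

ρ = PM/(RT) = (1.79 × 44.01) / (0.08206 × 474.0)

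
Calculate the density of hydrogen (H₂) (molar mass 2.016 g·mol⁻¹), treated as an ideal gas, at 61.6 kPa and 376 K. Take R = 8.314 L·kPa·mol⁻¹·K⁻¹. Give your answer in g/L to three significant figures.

ρ = PM/(RT) = (61.6 × 2.016) / (8.314 × 376.0)

ρ ≈ 0.0397 g/L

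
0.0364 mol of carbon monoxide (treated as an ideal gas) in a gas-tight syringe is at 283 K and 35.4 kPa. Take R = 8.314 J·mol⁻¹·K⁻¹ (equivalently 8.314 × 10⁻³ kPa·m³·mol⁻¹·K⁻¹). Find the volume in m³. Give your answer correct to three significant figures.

V ≈ 0.00242 m³

PV = nRT ⇒ V = nRT/P = (0.0364 × 8.314 × 10⁻³ × 283) / 35.4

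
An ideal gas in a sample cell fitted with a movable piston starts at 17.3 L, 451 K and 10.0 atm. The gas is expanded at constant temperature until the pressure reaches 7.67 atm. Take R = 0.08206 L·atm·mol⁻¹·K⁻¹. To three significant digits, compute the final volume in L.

V₂ ≈ 22.6 L

Isothermal, so P V is constant: T₂ = T₁; V₂ = V₁·(P₁/P₂) = 22.56 L.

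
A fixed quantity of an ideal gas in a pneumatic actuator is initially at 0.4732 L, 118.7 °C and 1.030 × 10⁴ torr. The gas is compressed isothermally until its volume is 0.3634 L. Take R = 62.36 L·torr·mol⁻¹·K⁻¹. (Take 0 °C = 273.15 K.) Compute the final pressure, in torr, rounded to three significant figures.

Convert: T₁ = 391.8 K.
T constant ⇒ Boyle's law P V = const: T₂ = T₁; P₂ = P₁·(V₁/V₂) = 1.341e+04 torr.

P₂ ≈ 1.34e+04 torr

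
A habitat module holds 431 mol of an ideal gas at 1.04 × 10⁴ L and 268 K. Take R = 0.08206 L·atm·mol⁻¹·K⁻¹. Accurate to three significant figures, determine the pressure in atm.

P ≈ 0.911 atm

PV = nRT ⇒ P = nRT/V = (431 × 0.08206 × 268) / 1.04e+04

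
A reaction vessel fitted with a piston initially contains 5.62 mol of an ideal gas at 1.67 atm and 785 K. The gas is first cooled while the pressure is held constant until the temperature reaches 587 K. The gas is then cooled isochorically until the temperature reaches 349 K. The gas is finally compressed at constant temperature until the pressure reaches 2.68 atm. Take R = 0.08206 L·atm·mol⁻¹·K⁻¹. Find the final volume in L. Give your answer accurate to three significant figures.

From PV = nRT: V₁ = nRT₁/P₁ = 216.8 L.
P constant ⇒ V ∝ T: P₂ = P₁; V₂ = V₁·(T₂/T₁) = 162.1 L.
V constant ⇒ P ∝ T: V₃ = V₂; P₃ = P₂·(T₃/T₂) = 0.9929 atm.
T constant ⇒ Boyle's law P V = const: T₄ = T₃; V₄ = V₃·(P₃/P₄) = 60.06 L.

V₄ ≈ 60.1 L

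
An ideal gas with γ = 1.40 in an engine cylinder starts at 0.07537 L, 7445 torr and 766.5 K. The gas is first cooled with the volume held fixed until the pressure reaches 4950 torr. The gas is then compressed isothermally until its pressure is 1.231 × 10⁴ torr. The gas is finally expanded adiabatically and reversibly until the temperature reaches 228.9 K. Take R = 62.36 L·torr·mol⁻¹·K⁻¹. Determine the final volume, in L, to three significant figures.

V₄ ≈ 0.224 L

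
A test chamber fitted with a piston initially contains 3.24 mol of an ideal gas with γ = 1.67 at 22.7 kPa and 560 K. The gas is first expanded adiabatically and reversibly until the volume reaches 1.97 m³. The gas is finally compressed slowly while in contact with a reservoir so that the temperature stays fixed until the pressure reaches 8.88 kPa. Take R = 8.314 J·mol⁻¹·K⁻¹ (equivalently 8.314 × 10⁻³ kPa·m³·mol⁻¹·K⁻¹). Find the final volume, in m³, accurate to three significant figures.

V₃ ≈ 0.820 m³

From PV = nRT: V₁ = nRT₁/P₁ = 0.6645 m³.
Adiabatic (γ = 1.67), T V^(γ−1) and P V^γ constant: T₂ = T₁·(V₁/V₂)^(γ−1) = 270.4 K; P₂ = P₁·(V₁/V₂)^γ = 3.697 kPa.
T constant ⇒ Boyle's law P V = const: T₃ = T₂; V₃ = V₂·(P₂/P₃) = 0.8202 m³.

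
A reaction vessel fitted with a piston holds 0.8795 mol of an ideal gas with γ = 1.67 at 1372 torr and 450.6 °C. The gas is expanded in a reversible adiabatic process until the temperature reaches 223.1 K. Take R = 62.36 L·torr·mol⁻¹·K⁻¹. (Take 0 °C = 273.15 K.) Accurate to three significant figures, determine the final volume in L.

V₂ ≈ 168 L

Convert: T₁ = 723.8 K.
From PV = nRT: V₁ = nRT₁/P₁ = 28.93 L.
Adiabatic (γ = 1.67), T V^(γ−1) and P V^γ constant: P₂ = P₁·(T₂/T₁)^(γ/(γ−1)) = 73.02 torr; V₂ = V₁·(T₁/T₂)^(1/(γ−1)) = 167.6 L.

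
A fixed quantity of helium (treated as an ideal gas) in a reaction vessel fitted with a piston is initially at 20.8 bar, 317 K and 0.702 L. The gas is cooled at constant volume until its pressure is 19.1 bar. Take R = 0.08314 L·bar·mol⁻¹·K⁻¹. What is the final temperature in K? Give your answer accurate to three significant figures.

T₂ ≈ 291 K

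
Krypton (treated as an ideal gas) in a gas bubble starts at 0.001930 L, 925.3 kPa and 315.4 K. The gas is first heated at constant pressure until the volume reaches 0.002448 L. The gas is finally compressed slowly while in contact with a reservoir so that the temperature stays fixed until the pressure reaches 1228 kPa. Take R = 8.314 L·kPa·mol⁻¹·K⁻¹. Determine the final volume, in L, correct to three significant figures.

Isobaric, so V/T is constant: P₂ = P₁; T₂ = T₁·(V₂/V₁) = 400.1 K.
Isothermal, so P V is constant: T₃ = T₂; V₃ = V₂·(P₂/P₃) = 0.001845 L.

V₃ ≈ 0.00184 L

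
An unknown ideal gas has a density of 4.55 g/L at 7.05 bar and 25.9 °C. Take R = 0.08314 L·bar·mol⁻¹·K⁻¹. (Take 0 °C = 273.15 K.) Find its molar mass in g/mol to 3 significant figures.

ρ = PM/(RT) ⇒ M = ρRT/P = (4.55 × 0.08314 × 299.0) / 7.05

M ≈ 16.0 g/mol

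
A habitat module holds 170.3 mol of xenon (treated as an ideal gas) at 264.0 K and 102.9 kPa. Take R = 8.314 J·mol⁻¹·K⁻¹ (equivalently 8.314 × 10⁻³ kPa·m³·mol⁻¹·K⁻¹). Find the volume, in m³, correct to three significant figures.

V ≈ 3.63 m³

PV = nRT ⇒ V = nRT/P = (170.3 × 8.314 × 10⁻³ × 264.0) / 102.9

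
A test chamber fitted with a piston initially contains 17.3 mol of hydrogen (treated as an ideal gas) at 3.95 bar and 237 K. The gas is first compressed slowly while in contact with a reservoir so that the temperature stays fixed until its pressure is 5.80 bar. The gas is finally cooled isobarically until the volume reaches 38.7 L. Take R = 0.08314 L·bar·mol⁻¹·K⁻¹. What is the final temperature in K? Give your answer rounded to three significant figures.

From PV = nRT: V₁ = nRT₁/P₁ = 86.30 L.
T constant ⇒ Boyle's law P V = const: T₂ = T₁; V₂ = V₁·(P₁/P₂) = 58.77 L.
P constant ⇒ V ∝ T: P₃ = P₂; T₃ = T₂·(V₃/V₂) = 156.1 K.

T₃ ≈ 156 K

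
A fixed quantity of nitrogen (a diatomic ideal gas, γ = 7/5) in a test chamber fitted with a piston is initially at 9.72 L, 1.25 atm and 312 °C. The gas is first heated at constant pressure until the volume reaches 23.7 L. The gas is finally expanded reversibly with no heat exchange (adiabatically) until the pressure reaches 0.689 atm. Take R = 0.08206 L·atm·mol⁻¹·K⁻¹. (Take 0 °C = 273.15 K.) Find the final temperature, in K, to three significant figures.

T₃ ≈ 1.20e+03 K

Convert: T₁ = 585.1 K.
P constant ⇒ V ∝ T: P₂ = P₁; T₂ = T₁·(V₂/V₁) = 1427 K.
Adiabatic (γ = 7/5), T V^(γ−1) and P V^γ constant: T₃ = T₂·(P₃/P₂)^((γ−1)/γ) = 1203 K; V₃ = V₂·(P₂/P₃)^(1/γ) = 36.27 L.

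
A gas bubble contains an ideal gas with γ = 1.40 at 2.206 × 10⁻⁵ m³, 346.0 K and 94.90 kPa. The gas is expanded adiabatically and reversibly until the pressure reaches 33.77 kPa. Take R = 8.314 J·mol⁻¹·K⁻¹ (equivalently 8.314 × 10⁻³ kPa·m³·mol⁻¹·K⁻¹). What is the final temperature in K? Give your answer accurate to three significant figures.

T₂ ≈ 258 K

Adiabatic (γ = 1.40), T V^(γ−1) and P V^γ constant: T₂ = T₁·(P₂/P₁)^((γ−1)/γ) = 257.6 K; V₂ = V₁·(P₁/P₂)^(1/γ) = 4.615e-05 m³.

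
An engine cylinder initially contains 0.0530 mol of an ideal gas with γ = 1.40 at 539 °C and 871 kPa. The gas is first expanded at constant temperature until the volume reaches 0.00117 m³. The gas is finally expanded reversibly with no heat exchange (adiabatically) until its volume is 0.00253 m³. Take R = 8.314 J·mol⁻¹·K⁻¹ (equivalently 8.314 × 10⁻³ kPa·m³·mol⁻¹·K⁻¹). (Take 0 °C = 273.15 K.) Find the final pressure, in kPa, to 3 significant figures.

P₃ ≈ 104 kPa

Convert: T₁ = 812.1 K.
From PV = nRT: V₁ = nRT₁/P₁ = 0.0004109 m³.
Isothermal, so P V is constant: T₂ = T₁; P₂ = P₁·(V₁/V₂) = 305.9 kPa.
Adiabatic (γ = 1.40), T V^(γ−1) and P V^γ constant: T₃ = T₂·(V₂/V₃)^(γ−1) = 596.6 K; P₃ = P₂·(V₂/V₃)^γ = 103.9 kPa.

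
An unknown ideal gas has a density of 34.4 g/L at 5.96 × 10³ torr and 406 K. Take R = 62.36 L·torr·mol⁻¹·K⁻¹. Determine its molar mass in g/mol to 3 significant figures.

M ≈ 146 g/mol

ρ = PM/(RT) ⇒ M = ρRT/P = (34.4 × 62.36 × 406.0) / 5.96e+03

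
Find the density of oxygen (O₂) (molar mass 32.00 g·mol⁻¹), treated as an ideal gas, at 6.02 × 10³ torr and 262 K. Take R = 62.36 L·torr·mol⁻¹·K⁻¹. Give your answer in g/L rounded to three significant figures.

ρ ≈ 11.8 g/L

ρ = PM/(RT) = (6.02e+03 × 32.00) / (62.36 × 262.0)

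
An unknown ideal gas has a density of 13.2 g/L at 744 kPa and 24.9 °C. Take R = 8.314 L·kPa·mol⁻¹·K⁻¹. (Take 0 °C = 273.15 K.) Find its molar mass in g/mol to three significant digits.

M ≈ 44.0 g/mol

ρ = PM/(RT) ⇒ M = ρRT/P = (13.2 × 8.314 × 298.0) / 744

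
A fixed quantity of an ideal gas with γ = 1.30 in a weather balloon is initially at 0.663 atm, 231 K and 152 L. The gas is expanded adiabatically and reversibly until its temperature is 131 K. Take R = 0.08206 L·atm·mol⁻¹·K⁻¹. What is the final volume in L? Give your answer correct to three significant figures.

V₂ ≈ 1.01e+03 L

Reversible adiabatic, γ = 1.30: P₂ = P₁·(T₂/T₁)^(γ/(γ−1)) = 0.05676 atm; V₂ = V₁·(T₁/T₂)^(1/(γ−1)) = 1007 L.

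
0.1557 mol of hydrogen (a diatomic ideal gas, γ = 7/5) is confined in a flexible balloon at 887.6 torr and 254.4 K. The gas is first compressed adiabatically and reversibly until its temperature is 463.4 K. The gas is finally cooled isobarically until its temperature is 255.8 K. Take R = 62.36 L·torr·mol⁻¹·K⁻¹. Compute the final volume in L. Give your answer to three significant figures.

From PV = nRT: V₁ = nRT₁/P₁ = 2.783 L.
Adiabatic (γ = 7/5), T V^(γ−1) and P V^γ constant: P₂ = P₁·(T₂/T₁)^(γ/(γ−1)) = 7240 torr; V₂ = V₁·(T₁/T₂)^(1/(γ−1)) = 0.6214 L.
Isobaric, so V/T is constant: P₃ = P₂; V₃ = V₂·(T₃/T₂) = 0.3430 L.

V₃ ≈ 0.343 L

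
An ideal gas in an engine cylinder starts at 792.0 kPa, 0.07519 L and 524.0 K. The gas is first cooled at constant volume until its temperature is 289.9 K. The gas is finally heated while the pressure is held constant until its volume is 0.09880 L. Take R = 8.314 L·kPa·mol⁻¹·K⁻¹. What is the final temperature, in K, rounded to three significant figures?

T₃ ≈ 381 K

V constant ⇒ P ∝ T: V₂ = V₁; P₂ = P₁·(T₂/T₁) = 438.2 kPa.
P constant ⇒ V ∝ T: P₃ = P₂; T₃ = T₂·(V₃/V₂) = 380.9 K.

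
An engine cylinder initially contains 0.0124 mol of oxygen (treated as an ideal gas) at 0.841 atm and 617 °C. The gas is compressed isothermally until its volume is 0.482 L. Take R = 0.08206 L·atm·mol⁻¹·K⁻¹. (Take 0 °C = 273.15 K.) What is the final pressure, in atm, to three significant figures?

P₂ ≈ 1.88 atm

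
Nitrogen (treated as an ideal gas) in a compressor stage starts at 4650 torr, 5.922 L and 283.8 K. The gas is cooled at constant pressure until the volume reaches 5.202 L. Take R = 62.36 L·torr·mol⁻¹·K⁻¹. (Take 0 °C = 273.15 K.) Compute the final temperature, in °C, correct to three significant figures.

T₂ ≈ -23.9 °C

P constant ⇒ V ∝ T: P₂ = P₁; T₂ = T₁·(V₂/V₁) = 249.3 K.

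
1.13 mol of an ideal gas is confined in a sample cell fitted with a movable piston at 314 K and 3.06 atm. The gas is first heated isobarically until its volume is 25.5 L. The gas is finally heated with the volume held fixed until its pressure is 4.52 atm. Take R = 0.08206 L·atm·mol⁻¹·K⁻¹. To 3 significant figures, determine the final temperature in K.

From PV = nRT: V₁ = nRT₁/P₁ = 9.515 L.
Isobaric, so V/T is constant: P₂ = P₁; T₂ = T₁·(V₂/V₁) = 841.5 K.
Isochoric, so P/T is constant: V₃ = V₂; T₃ = T₂·(P₃/P₂) = 1243 K.

T₃ ≈ 1.24e+03 K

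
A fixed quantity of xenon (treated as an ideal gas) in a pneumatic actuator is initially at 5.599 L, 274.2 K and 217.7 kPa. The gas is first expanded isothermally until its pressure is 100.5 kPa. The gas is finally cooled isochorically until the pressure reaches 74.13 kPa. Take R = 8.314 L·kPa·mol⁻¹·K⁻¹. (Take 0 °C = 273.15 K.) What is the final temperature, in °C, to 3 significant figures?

T₃ ≈ -70.9 °C

T constant ⇒ Boyle's law P V = const: T₂ = T₁; V₂ = V₁·(P₁/P₂) = 12.13 L.
V constant ⇒ P ∝ T: V₃ = V₂; T₃ = T₂·(P₃/P₂) = 202.3 K.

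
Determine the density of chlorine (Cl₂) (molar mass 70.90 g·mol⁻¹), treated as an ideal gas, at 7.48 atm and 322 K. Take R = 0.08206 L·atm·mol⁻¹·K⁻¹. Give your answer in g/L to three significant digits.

ρ = PM/(RT) = (7.48 × 70.90) / (0.08206 × 322.0)

ρ ≈ 20.1 g/L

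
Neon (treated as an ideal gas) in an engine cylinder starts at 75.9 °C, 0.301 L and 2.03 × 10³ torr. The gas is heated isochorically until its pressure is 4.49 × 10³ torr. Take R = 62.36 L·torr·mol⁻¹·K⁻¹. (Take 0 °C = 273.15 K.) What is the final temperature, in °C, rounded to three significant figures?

T₂ ≈ 499 °C

Convert: T₁ = 349.0 K.
V constant ⇒ P ∝ T: V₂ = V₁; T₂ = T₁·(P₂/P₁) = 772.0 K.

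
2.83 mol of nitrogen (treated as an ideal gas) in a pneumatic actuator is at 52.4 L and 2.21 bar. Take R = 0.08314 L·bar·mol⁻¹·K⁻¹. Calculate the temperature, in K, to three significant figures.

PV = nRT ⇒ T = PV/(nR) = (2.21 × 52.4) / (2.83 × 0.08314)

T ≈ 492 K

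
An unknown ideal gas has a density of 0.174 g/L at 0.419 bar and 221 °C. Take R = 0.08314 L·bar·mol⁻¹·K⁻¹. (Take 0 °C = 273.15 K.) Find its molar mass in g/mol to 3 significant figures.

ρ = PM/(RT) ⇒ M = ρRT/P = (0.174 × 0.08314 × 494.1) / 0.419

M ≈ 17.1 g/mol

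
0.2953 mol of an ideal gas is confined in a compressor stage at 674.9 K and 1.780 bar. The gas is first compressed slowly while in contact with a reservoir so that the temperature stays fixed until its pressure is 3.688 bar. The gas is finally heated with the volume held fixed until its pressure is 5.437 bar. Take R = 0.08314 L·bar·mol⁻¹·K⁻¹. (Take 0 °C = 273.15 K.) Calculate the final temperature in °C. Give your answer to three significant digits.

From PV = nRT: V₁ = nRT₁/P₁ = 9.309 L.
Isothermal, so P V is constant: T₂ = T₁; V₂ = V₁·(P₁/P₂) = 4.493 L.
V constant ⇒ P ∝ T: V₃ = V₂; T₃ = T₂·(P₃/P₂) = 995.0 K.

T₃ ≈ 722 °C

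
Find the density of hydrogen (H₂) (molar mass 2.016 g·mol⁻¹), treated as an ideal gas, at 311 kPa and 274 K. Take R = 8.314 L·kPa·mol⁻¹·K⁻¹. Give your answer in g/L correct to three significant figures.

ρ ≈ 0.275 g/L

ρ = PM/(RT) = (311 × 2.016) / (8.314 × 274.0)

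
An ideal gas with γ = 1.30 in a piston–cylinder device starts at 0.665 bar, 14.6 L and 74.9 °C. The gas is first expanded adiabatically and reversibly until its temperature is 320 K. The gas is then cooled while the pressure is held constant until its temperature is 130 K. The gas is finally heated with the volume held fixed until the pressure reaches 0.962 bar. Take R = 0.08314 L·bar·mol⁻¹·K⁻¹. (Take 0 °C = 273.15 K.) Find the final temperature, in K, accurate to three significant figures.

T₄ ≈ 271 K

Convert: T₁ = 348.0 K.
Adiabatic (γ = 1.30), T V^(γ−1) and P V^γ constant: P₂ = P₁·(T₂/T₁)^(γ/(γ−1)) = 0.4621 bar; V₂ = V₁·(T₁/T₂)^(1/(γ−1)) = 19.32 L.
P constant ⇒ V ∝ T: P₃ = P₂; V₃ = V₂·(T₃/T₂) = 7.848 L.
Isochoric, so P/T is constant: V₄ = V₃; T₄ = T₃·(P₄/P₃) = 270.7 K.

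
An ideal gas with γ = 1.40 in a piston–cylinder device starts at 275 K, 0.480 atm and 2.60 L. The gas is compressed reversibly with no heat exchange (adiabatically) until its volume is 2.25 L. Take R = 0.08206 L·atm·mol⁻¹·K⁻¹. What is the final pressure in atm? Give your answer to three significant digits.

P₂ ≈ 0.588 atm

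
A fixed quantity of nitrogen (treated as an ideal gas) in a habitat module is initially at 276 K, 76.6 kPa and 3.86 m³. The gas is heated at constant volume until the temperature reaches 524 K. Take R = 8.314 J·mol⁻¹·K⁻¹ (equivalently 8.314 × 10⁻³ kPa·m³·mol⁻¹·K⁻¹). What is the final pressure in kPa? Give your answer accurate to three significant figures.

V constant ⇒ P ∝ T: V₂ = V₁; P₂ = P₁·(T₂/T₁) = 145.4 kPa.

P₂ ≈ 145 kPa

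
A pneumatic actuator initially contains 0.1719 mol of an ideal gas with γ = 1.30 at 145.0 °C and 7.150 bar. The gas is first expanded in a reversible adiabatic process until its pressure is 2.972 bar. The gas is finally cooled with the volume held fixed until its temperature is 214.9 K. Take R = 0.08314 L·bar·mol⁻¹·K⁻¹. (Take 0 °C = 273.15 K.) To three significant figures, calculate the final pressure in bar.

P₃ ≈ 1.87 bar

Convert: T₁ = 418.1 K.
From PV = nRT: V₁ = nRT₁/P₁ = 0.8358 L.
Reversible adiabatic, γ = 1.30: T₂ = T₁·(P₂/P₁)^((γ−1)/γ) = 341.5 K; V₂ = V₁·(P₁/P₂)^(1/γ) = 1.642 L.
V constant ⇒ P ∝ T: V₃ = V₂; P₃ = P₂·(T₃/T₂) = 1.870 bar.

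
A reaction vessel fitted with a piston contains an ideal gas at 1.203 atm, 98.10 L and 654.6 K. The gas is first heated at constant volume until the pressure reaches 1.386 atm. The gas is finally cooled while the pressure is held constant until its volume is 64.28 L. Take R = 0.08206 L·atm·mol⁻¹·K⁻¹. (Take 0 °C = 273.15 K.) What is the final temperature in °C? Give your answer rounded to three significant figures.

Isochoric, so P/T is constant: V₂ = V₁; T₂ = T₁·(P₂/P₁) = 754.2 K.
Isobaric, so V/T is constant: P₃ = P₂; T₃ = T₂·(V₃/V₂) = 494.2 K.

T₃ ≈ 221 °C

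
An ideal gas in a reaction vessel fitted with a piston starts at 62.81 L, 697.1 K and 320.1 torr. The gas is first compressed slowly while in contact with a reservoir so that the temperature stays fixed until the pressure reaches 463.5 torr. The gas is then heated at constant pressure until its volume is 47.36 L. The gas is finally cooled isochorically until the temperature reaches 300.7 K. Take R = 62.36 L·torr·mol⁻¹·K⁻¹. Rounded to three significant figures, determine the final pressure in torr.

P₄ ≈ 183 torr

Isothermal, so P V is constant: T₂ = T₁; V₂ = V₁·(P₁/P₂) = 43.38 L.
Isobaric, so V/T is constant: P₃ = P₂; T₃ = T₂·(V₃/V₂) = 761.1 K.
V constant ⇒ P ∝ T: V₄ = V₃; P₄ = P₃·(T₄/T₃) = 183.1 torr.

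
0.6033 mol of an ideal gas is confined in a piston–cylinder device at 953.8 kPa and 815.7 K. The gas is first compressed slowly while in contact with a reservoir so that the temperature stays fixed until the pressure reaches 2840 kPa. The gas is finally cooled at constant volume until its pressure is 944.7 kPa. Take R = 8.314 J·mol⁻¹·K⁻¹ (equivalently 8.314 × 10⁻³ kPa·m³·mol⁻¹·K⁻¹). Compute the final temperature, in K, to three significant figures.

T₃ ≈ 271 K

From PV = nRT: V₁ = nRT₁/P₁ = 0.004290 m³.
Isothermal, so P V is constant: T₂ = T₁; V₂ = V₁·(P₁/P₂) = 0.001441 m³.
Isochoric, so P/T is constant: V₃ = V₂; T₃ = T₂·(P₃/P₂) = 271.3 K.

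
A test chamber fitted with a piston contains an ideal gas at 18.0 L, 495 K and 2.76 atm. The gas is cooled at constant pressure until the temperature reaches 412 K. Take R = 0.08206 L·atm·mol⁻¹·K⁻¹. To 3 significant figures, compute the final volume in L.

P constant ⇒ V ∝ T: P₂ = P₁; V₂ = V₁·(T₂/T₁) = 14.98 L.

V₂ ≈ 15.0 L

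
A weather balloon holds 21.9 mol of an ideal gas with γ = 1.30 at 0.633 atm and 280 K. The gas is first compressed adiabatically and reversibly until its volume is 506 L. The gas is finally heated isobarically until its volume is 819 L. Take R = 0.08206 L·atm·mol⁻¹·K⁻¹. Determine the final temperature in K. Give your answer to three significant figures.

From PV = nRT: V₁ = nRT₁/P₁ = 794.9 L.
Reversible adiabatic, γ = 1.30: T₂ = T₁·(V₁/V₂)^(γ−1) = 320.6 K; P₂ = P₁·(V₁/V₂)^γ = 1.139 atm.
P constant ⇒ V ∝ T: P₃ = P₂; T₃ = T₂·(V₃/V₂) = 519.0 K.

T₃ ≈ 519 K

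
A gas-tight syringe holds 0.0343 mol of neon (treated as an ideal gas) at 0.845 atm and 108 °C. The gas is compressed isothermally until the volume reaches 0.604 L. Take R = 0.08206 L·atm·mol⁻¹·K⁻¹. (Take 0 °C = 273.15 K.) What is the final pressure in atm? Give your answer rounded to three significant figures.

P₂ ≈ 1.78 atm

Convert: T₁ = 381.1 K.
From PV = nRT: V₁ = nRT₁/P₁ = 1.270 L.
Isothermal, so P V is constant: T₂ = T₁; P₂ = P₁·(V₁/V₂) = 1.776 atm.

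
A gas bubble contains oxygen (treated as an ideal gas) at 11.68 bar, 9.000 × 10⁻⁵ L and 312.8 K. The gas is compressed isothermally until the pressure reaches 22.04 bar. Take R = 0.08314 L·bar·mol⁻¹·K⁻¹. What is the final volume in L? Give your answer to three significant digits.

V₂ ≈ 4.77e-05 L

Isothermal, so P V is constant: T₂ = T₁; V₂ = V₁·(P₁/P₂) = 4.770e-05 L.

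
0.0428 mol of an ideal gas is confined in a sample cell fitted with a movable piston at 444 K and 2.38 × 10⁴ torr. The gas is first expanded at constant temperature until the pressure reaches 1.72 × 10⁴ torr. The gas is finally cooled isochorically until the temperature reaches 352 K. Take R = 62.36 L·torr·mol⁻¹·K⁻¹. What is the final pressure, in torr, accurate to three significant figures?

P₃ ≈ 1.36e+04 torr

From PV = nRT: V₁ = nRT₁/P₁ = 0.04979 L.
Isothermal, so P V is constant: T₂ = T₁; V₂ = V₁·(P₁/P₂) = 0.06890 L.
V constant ⇒ P ∝ T: V₃ = V₂; P₃ = P₂·(T₃/T₂) = 1.364e+04 torr.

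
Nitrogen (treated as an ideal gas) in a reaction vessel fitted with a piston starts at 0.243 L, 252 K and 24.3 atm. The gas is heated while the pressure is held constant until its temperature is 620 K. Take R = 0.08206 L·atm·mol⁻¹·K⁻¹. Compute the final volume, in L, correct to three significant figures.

V₂ ≈ 0.598 L

Isobaric, so V/T is constant: P₂ = P₁; V₂ = V₁·(T₂/T₁) = 0.5979 L.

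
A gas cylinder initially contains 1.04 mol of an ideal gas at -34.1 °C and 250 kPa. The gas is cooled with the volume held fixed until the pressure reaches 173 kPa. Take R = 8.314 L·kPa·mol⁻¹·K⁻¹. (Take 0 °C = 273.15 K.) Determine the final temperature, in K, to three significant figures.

T₂ ≈ 165 K

Convert: T₁ = 239.0 K.
From PV = nRT: V₁ = nRT₁/P₁ = 8.268 L.
Isochoric, so P/T is constant: V₂ = V₁; T₂ = T₁·(P₂/P₁) = 165.4 K.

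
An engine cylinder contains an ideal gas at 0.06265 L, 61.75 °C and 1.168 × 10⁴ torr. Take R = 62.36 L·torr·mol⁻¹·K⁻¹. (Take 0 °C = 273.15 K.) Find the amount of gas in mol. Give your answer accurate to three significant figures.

n ≈ 0.0350 mol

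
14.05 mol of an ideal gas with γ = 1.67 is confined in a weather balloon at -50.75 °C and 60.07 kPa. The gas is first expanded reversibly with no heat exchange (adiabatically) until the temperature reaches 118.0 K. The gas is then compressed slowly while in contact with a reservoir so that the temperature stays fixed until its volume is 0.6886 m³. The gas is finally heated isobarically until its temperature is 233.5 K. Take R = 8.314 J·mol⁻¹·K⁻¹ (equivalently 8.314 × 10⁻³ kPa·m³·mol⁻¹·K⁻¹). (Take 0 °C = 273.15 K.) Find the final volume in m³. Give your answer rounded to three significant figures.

V₄ ≈ 1.36 m³

Convert: T₁ = 222.4 K.
From PV = nRT: V₁ = nRT₁/P₁ = 0.4325 m³.
Reversible adiabatic, γ = 1.67: P₂ = P₁·(T₂/T₁)^(γ/(γ−1)) = 12.38 kPa; V₂ = V₁·(T₁/T₂)^(1/(γ−1)) = 1.114 m³.
T constant ⇒ Boyle's law P V = const: T₃ = T₂; P₃ = P₂·(V₂/V₃) = 20.02 kPa.
Isobaric, so V/T is constant: P₄ = P₃; V₄ = V₃·(T₄/T₃) = 1.363 m³.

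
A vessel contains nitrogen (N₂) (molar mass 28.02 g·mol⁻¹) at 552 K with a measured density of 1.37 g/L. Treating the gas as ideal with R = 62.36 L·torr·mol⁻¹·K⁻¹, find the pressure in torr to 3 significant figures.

ρ = PM/(RT) ⇒ P = ρRT/M = (1.37 × 62.36 × 552.0) / 28.02

P ≈ 1.68e+03 torr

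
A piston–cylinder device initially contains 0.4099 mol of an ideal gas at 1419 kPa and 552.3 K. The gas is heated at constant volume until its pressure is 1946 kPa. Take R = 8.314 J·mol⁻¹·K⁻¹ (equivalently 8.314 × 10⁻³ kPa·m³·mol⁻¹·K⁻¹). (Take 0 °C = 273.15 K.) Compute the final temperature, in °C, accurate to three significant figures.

From PV = nRT: V₁ = nRT₁/P₁ = 0.001326 m³.
V constant ⇒ P ∝ T: V₂ = V₁; T₂ = T₁·(P₂/P₁) = 757.4 K.

T₂ ≈ 484 °C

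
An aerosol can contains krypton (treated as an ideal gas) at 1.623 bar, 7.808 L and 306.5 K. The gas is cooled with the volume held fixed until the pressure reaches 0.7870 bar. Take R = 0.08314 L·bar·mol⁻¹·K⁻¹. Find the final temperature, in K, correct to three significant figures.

T₂ ≈ 149 K

Isochoric, so P/T is constant: V₂ = V₁; T₂ = T₁·(P₂/P₁) = 148.6 K.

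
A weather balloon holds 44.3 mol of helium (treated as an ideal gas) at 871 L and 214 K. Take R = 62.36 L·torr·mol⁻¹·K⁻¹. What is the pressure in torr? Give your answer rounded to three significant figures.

PV = nRT ⇒ P = nRT/V = (44.3 × 62.36 × 214) / 871

P ≈ 679 torr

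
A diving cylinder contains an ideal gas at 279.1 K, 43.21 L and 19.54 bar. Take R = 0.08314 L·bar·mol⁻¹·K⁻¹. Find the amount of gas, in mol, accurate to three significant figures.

PV = nRT ⇒ n = PV/(RT) = (19.54 × 43.21) / (0.08314 × 279.1)

n ≈ 36.4 mol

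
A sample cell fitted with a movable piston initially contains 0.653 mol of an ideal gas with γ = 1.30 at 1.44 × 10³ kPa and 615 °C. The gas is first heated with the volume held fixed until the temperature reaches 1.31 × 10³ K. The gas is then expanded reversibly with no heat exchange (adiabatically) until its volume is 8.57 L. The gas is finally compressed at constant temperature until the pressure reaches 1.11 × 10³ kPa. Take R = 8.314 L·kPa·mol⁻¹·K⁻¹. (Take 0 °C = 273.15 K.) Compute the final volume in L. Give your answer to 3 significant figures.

V₄ ≈ 4.83 L

Convert: T₁ = 888.1 K.
From PV = nRT: V₁ = nRT₁/P₁ = 3.348 L.
Isochoric, so P/T is constant: V₂ = V₁; P₂ = P₁·(T₂/T₁) = 2124 kPa.
Adiabatic (γ = 1.30), T V^(γ−1) and P V^γ constant: T₃ = T₂·(V₂/V₃)^(γ−1) = 988.2 K; P₃ = P₂·(V₂/V₃)^γ = 626.0 kPa.
T constant ⇒ Boyle's law P V = const: T₄ = T₃; V₄ = V₃·(P₃/P₄) = 4.833 L.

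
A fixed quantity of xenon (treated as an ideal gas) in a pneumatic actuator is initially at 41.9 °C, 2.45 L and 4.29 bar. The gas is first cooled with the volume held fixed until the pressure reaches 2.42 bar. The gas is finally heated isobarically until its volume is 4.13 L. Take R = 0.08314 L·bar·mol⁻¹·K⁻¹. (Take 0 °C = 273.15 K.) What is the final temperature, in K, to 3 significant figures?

T₃ ≈ 300 K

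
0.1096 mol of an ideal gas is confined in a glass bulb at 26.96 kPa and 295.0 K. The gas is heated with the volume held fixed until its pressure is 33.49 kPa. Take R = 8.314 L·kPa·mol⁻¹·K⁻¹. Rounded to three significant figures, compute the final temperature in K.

T₂ ≈ 366 K

From PV = nRT: V₁ = nRT₁/P₁ = 9.971 L.
V constant ⇒ P ∝ T: V₂ = V₁; T₂ = T₁·(P₂/P₁) = 366.5 K.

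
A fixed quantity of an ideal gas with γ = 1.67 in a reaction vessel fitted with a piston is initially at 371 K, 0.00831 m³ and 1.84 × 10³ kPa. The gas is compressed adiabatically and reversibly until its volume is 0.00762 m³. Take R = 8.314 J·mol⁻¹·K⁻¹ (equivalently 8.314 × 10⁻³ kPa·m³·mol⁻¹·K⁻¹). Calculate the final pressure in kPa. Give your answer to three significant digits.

P₂ ≈ 2.13e+03 kPa

Reversible adiabatic, γ = 1.67: T₂ = T₁·(V₁/V₂)^(γ−1) = 393.2 K; P₂ = P₁·(V₁/V₂)^γ = 2127 kPa.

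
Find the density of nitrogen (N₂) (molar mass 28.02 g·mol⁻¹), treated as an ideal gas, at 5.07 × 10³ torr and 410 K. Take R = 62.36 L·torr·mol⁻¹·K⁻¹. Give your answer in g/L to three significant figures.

ρ = PM/(RT) = (5.07e+03 × 28.02) / (62.36 × 410.0)

ρ ≈ 5.56 g/L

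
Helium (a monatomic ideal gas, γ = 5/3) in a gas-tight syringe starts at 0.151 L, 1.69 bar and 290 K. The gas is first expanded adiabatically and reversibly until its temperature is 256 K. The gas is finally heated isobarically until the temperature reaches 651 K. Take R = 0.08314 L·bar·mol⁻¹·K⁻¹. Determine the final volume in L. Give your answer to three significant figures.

Reversible adiabatic, γ = 5/3: P₂ = P₁·(T₂/T₁)^(γ/(γ−1)) = 1.237 bar; V₂ = V₁·(T₁/T₂)^(1/(γ−1)) = 0.1821 L.
Isobaric, so V/T is constant: P₃ = P₂; V₃ = V₂·(T₃/T₂) = 0.4630 L.

V₃ ≈ 0.463 L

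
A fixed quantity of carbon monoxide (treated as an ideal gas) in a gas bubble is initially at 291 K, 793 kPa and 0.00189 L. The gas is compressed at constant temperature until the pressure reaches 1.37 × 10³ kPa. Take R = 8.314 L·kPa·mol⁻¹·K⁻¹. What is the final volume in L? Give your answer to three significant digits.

V₂ ≈ 0.00109 L

T constant ⇒ Boyle's law P V = const: T₂ = T₁; V₂ = V₁·(P₁/P₂) = 0.001094 L.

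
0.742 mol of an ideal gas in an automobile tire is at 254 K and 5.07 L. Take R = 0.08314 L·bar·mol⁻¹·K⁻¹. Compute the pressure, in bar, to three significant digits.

P ≈ 3.09 bar

PV = nRT ⇒ P = nRT/V = (0.742 × 0.08314 × 254) / 5.07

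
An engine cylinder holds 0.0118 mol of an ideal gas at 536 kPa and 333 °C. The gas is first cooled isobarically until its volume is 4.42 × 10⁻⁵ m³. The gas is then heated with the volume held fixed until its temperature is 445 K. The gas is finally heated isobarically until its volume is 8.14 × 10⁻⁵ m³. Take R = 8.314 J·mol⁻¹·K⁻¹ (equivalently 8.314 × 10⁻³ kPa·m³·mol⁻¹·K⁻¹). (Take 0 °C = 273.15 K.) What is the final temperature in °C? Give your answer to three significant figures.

Convert: T₁ = 606.1 K.
From PV = nRT: V₁ = nRT₁/P₁ = 0.0001109 m³.
Isobaric, so V/T is constant: P₂ = P₁; T₂ = T₁·(V₂/V₁) = 241.5 K.
V constant ⇒ P ∝ T: V₃ = V₂; P₃ = P₂·(T₃/T₂) = 987.7 kPa.
Isobaric, so V/T is constant: P₄ = P₃; T₄ = T₃·(V₄/V₃) = 819.5 K.

T₄ ≈ 546 °C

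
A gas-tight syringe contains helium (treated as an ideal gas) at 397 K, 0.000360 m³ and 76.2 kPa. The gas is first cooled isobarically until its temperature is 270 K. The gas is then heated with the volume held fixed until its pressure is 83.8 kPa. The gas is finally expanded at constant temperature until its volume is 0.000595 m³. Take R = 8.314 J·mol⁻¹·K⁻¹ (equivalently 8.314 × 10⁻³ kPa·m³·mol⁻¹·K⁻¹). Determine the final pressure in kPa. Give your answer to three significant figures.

P₄ ≈ 34.5 kPa

Isobaric, so V/T is constant: P₂ = P₁; V₂ = V₁·(T₂/T₁) = 0.0002448 m³.
Isochoric, so P/T is constant: V₃ = V₂; T₃ = T₂·(P₃/P₂) = 296.9 K.
T constant ⇒ Boyle's law P V = const: T₄ = T₃; P₄ = P₃·(V₃/V₄) = 34.48 kPa.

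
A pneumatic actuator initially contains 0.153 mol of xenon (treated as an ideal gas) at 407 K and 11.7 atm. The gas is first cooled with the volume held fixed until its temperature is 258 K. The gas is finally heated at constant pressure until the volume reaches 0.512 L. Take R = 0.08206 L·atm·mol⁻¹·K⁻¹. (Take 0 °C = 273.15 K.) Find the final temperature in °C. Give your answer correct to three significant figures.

From PV = nRT: V₁ = nRT₁/P₁ = 0.4367 L.
Isochoric, so P/T is constant: V₂ = V₁; P₂ = P₁·(T₂/T₁) = 7.417 atm.
Isobaric, so V/T is constant: P₃ = P₂; T₃ = T₂·(V₃/V₂) = 302.5 K.

T₃ ≈ 29.3 °C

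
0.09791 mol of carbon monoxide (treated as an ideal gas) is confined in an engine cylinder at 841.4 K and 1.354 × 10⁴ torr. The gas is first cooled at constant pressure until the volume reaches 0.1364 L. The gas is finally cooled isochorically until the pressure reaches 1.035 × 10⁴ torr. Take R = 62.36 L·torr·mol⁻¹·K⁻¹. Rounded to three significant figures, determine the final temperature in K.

T₃ ≈ 231 K

From PV = nRT: V₁ = nRT₁/P₁ = 0.3794 L.
Isobaric, so V/T is constant: P₂ = P₁; T₂ = T₁·(V₂/V₁) = 302.5 K.
V constant ⇒ P ∝ T: V₃ = V₂; T₃ = T₂·(P₃/P₂) = 231.2 K.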